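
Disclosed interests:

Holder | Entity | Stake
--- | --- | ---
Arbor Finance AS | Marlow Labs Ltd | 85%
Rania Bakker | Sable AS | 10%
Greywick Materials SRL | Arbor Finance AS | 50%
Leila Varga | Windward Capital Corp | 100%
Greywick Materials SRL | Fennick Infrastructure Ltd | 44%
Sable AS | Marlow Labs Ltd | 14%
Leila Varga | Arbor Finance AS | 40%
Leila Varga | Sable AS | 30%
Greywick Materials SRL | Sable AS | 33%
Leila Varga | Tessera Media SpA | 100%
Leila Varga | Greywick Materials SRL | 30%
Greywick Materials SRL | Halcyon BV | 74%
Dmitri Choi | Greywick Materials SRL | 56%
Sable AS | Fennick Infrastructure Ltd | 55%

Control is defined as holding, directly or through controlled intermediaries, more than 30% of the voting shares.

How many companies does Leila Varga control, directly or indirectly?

Leila holds 100% of Tessera, so Leila controls Tessera.
Leila holds 100% of Windward, so Leila controls Windward.
Leila holds 40% of Arbor, so Leila controls Arbor.
Arbor holds 85% of Marlow, so Leila controls Marlow.
No other company's threshold is met.
Leila controls 4 companies.

4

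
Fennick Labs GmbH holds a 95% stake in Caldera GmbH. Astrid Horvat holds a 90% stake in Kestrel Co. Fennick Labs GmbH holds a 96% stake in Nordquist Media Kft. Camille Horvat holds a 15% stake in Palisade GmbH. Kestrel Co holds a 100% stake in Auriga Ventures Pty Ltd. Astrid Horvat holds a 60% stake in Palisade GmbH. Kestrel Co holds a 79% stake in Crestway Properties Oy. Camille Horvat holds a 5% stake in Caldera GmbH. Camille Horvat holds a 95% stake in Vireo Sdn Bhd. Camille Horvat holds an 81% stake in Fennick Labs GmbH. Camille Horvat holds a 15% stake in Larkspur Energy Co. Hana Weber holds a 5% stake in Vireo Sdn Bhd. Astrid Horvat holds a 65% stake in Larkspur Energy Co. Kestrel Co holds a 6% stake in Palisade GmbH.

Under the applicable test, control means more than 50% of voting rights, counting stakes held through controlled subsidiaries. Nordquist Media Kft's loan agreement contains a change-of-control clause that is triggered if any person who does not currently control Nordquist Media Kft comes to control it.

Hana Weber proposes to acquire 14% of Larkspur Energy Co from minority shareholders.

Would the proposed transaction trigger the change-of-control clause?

The purchase changes only Hana's holdings, so Hana is the only person who could newly come to control Nordquist.
Hana's largest direct stake is 5% in Vireo, which does not meet the threshold, so Hana controls no company.
Neither Hana nor any entity Hana controls holds any voting interest in Nordquist.
So before the transaction, Hana does not control Nordquist.
After the purchase, Hana holds 14% of Larkspur directly.
Hana's side now holds 14% of Larkspur, not > 50%, so Hana still does not control Larkspur.
After the transaction, neither Hana nor any entity Hana controls holds a voting interest in Nordquist, so Hana still does not control it.
No new person acquires control, so the clause is not triggered.

No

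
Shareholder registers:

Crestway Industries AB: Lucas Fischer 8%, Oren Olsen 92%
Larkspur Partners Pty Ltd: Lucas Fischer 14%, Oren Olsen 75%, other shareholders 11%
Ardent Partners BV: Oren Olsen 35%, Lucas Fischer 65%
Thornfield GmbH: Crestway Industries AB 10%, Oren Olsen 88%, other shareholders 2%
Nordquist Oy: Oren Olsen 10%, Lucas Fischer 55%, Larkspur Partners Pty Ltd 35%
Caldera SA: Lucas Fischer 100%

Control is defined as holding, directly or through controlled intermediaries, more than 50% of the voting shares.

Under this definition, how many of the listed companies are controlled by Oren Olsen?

3

Oren holds 92% of Crestway, so Oren controls Crestway.
Oren holds 75% of Larkspur, so Oren controls Larkspur.
Crestway and Oren together hold 10% + 88% = 98% of Thornfield, so Oren controls Thornfield.
No other company's threshold is met.
Oren controls 3 companies.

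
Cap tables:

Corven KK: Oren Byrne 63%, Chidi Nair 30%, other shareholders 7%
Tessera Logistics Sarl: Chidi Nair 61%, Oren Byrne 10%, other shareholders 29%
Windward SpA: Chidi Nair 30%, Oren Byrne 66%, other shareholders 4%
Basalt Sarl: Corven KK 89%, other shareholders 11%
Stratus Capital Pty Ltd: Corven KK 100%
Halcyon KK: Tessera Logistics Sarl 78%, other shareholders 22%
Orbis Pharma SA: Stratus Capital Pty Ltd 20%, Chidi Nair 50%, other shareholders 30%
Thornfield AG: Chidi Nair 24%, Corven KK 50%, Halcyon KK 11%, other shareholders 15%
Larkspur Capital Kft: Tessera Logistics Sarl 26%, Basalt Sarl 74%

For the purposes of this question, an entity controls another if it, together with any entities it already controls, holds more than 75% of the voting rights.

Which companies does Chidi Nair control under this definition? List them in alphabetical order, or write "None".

Chidi's largest direct stake is 61% in Tessera, which does not meet the threshold.

None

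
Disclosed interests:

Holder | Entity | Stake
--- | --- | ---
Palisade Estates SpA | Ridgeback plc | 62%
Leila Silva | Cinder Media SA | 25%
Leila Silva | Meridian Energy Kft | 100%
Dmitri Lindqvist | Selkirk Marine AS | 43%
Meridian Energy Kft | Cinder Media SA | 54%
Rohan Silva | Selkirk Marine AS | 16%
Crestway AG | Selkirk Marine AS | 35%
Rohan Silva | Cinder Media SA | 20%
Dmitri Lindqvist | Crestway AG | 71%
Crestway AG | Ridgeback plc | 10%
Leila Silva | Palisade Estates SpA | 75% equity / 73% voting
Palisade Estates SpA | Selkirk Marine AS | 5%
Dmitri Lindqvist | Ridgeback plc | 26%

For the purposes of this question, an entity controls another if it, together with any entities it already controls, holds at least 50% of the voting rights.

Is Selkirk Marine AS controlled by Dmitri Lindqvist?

Yes

Dmitri holds 71% of Crestway, so Dmitri controls Crestway.
Crestway and Dmitri together hold 35% + 43% = 78% of Selkirk, so Dmitri controls Selkirk.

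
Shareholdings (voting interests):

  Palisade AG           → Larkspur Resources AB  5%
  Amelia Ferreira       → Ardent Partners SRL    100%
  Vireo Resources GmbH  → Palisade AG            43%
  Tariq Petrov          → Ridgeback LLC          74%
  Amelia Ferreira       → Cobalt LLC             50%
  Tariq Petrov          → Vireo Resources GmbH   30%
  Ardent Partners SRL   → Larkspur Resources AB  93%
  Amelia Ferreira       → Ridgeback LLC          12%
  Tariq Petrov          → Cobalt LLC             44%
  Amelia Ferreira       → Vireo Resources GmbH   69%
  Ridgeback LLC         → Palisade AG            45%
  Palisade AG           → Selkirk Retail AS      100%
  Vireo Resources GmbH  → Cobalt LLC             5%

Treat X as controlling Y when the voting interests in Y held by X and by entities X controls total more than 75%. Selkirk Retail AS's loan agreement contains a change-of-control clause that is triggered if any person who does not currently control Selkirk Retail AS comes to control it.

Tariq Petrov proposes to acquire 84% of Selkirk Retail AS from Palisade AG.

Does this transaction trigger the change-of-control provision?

The purchase adds only to Tariq's holdings (Palisade's stake shrinks), so Tariq is the only person who could newly come to control Selkirk.
Tariq's largest direct stake is 74% in Ridgeback, which does not meet the threshold, so Tariq controls no company.
Neither Tariq nor any entity Tariq controls holds any voting interest in Selkirk.
So before the transaction, Tariq does not control Selkirk.
After the purchase, Tariq holds 84% of Selkirk directly, and Palisade's stake falls to 16%.
Tariq holds 84% of Selkirk, so Tariq controls Selkirk.
Tariq did not control Selkirk before and does after, so the clause is triggered.

Yes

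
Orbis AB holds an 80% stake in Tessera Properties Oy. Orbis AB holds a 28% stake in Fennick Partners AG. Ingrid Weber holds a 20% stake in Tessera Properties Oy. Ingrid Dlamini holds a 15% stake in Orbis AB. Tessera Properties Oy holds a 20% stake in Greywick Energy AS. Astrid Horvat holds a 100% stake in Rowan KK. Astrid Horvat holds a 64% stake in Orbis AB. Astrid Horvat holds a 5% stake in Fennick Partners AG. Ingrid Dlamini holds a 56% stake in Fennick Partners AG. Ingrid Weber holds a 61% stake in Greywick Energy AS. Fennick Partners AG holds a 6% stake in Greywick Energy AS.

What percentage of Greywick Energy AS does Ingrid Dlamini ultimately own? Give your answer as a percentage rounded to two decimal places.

Ingrid Dlamini reaches Greywick along 3 paths.
Via Orbis → Tessera: 15% × 80% × 20% = 2.4%.
Via Fennick: 56% × 6% = 3.36%.
Via Orbis → Fennick: 15% × 28% × 6% = 0.252%.
Total: 2.4% + 3.36% + 0.252% = 6.012%.
Rounded: 6.01%.

6.01%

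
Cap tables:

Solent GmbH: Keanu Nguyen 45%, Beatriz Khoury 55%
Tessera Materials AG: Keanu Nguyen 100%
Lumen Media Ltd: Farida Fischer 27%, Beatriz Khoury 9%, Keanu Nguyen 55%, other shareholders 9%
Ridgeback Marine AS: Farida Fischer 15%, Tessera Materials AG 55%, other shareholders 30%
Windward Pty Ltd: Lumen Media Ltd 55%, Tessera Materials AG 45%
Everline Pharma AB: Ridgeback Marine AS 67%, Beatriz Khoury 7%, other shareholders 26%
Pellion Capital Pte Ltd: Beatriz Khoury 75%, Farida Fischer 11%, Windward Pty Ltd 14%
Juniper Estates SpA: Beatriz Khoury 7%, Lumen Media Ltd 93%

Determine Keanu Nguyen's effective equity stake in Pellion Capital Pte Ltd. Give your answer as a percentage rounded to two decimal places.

Keanu reaches Pellion along 2 paths.
Via Lumen → Windward: 55% × 55% × 14% = 4.235%.
Via Tessera → Windward: 100% × 45% × 14% = 6.3%.
Total: 4.235% + 6.3% = 10.535%.
Rounded: 10.54%.

10.54%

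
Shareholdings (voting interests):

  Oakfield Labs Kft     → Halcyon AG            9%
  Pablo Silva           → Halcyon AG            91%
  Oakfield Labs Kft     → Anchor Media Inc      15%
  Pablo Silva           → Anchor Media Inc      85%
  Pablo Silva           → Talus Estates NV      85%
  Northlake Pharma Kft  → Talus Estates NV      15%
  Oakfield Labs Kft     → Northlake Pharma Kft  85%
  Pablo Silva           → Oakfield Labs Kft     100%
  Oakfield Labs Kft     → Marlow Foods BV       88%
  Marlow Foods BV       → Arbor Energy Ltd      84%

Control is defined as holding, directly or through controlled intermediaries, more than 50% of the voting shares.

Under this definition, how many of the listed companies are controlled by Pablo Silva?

Pablo holds 100% of Oakfield, so Pablo controls Oakfield.
Oakfield holds 88% of Marlow, so Pablo controls Marlow.
Oakfield and Pablo together hold 9% + 91% = 100% of Halcyon, so Pablo controls Halcyon.
Oakfield holds 85% of Northlake, so Pablo controls Northlake.
Northlake and Pablo together hold 15% + 85% = 100% of Talus, so Pablo controls Talus.
Oakfield and Pablo together hold 15% + 85% = 100% of Anchor, so Pablo controls Anchor.
Marlow holds 84% of Arbor, so Pablo controls Arbor.
Pablo controls 7 companies.

7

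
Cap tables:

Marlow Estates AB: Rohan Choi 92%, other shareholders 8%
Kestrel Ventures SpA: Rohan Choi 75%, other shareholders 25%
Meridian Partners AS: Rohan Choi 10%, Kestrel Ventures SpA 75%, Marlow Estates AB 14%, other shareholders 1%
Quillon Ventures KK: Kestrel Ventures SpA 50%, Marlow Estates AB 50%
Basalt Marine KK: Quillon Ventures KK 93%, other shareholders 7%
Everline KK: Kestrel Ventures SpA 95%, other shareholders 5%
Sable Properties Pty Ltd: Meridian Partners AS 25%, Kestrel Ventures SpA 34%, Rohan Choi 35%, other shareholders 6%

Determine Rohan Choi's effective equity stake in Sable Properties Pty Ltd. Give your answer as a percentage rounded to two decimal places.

80.28%

Rohan reaches Sable along 5 paths.
Via Meridian: 10% × 25% = 2.5%.
Via Kestrel → Meridian: 75% × 75% × 25% = 14.0625%.
Via Marlow → Meridian: 92% × 14% × 25% = 3.22%.
Via Kestrel: 75% × 34% = 25.5%.
Direct stake: 35% = 35%.
Total: 2.5% + 14.0625% + 3.22% + 25.5% + 35% = 80.2825%.
Rounded: 80.28%.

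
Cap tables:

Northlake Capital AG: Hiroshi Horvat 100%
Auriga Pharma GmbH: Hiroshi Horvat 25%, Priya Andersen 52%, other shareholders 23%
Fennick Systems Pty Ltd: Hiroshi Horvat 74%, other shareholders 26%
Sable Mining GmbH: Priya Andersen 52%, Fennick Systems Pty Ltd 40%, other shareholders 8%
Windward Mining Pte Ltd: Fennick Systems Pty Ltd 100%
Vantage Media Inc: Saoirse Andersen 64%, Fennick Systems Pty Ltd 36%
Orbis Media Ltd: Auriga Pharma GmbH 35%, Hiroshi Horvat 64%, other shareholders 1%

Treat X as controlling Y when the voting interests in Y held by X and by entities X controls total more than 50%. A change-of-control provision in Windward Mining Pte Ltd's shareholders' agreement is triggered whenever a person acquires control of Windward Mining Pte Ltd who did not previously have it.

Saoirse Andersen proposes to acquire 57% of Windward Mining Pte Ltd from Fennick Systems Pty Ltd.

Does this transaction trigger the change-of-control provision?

The purchase adds only to Saoirse's holdings (Fennick's stake shrinks), so Saoirse is the only person who could newly come to control Windward.
Saoirse holds 64% of Vantage, so Saoirse controls Vantage.
Neither Saoirse nor any entity Saoirse controls holds any voting interest in Windward.
So before the transaction, Saoirse does not control Windward.
After the purchase, Saoirse holds 57% of Windward directly, and Fennick's stake falls to 43%.
Saoirse holds 57% of Windward, so Saoirse controls Windward.
Saoirse did not control Windward before and does after, so the clause is triggered.

Yes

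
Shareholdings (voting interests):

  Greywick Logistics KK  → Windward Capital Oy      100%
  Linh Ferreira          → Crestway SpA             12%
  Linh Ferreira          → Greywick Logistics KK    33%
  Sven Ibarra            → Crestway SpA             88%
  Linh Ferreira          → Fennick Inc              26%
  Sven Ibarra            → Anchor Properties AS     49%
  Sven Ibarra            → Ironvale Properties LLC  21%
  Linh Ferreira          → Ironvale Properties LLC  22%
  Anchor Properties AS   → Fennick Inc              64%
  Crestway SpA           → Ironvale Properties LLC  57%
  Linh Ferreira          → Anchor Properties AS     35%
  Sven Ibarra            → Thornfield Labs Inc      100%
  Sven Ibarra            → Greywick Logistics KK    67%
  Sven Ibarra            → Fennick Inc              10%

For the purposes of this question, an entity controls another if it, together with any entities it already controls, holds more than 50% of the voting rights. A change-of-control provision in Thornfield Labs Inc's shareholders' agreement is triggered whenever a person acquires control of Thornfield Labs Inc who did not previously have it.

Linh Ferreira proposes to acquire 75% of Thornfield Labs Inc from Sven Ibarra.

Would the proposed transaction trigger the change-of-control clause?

Yes

The purchase adds only to Linh's holdings (Sven's stake shrinks), so Linh is the only person who could newly come to control Thornfield.
Linh's largest direct stake is 35% in Anchor, which does not meet the threshold, so Linh controls no company.
Neither Linh nor any entity Linh controls holds any voting interest in Thornfield.
So before the transaction, Linh does not control Thornfield.
After the purchase, Linh holds 75% of Thornfield directly, and Sven's stake falls to 25%.
Linh holds 75% of Thornfield, so Linh controls Thornfield.
Linh did not control Thornfield before and does after, so the clause is triggered.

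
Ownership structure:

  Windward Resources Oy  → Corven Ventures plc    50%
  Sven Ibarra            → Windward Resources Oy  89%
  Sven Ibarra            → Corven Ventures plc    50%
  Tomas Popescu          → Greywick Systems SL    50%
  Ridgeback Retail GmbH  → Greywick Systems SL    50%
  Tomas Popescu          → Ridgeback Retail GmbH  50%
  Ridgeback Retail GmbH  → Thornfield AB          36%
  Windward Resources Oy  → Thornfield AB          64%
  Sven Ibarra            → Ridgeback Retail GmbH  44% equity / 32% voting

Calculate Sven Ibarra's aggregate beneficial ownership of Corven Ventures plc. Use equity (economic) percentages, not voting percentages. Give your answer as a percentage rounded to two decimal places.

94.50%

Sven reaches Corven along 2 paths.
Direct stake: 50% = 50%.
Via Windward: 89% × 50% = 44.5%.
Total: 50% + 44.5% = 94.5%.
Rounded: 94.50%.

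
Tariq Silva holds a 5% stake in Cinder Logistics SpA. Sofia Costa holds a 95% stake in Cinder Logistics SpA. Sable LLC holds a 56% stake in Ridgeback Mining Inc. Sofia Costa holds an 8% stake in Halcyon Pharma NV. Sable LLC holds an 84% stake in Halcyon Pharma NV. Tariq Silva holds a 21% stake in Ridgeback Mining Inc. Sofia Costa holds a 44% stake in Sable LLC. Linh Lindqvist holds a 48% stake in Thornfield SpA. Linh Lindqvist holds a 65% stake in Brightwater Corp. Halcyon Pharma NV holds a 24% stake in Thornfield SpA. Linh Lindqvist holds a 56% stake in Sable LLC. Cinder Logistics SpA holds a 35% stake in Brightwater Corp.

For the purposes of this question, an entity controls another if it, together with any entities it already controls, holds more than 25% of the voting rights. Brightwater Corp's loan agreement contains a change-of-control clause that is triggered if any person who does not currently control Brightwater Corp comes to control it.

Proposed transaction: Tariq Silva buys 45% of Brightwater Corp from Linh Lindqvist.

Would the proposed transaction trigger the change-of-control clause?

The purchase adds only to Tariq's holdings (Linh's stake shrinks), so Tariq is the only person who could newly come to control Brightwater.
Tariq's largest direct stake is 21% in Ridgeback, which does not meet the threshold, so Tariq controls no company.
Neither Tariq nor any entity Tariq controls holds any voting interest in Brightwater.
So before the transaction, Tariq does not control Brightwater.
After the purchase, Tariq holds 45% of Brightwater directly, and Linh's stake falls to 20%.
Tariq holds 45% of Brightwater, so Tariq controls Brightwater.
Tariq did not control Brightwater before and does after, so the clause is triggered.

Yes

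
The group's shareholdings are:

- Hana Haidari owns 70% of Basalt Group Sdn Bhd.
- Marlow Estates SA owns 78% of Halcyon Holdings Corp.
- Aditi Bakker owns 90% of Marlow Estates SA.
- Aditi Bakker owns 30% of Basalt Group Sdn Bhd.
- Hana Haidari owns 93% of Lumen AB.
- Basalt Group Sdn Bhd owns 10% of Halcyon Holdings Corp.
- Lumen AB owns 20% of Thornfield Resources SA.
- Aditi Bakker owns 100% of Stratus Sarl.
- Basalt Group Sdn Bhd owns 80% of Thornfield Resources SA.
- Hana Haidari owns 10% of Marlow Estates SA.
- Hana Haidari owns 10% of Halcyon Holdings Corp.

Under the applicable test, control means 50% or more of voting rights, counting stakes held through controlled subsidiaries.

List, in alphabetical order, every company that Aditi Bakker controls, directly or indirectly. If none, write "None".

Halcyon Holdings Corp, Marlow Estates SA, Stratus Sarl

Aditi holds 90% of Marlow, so Aditi controls Marlow.
Aditi holds 100% of Stratus, so Aditi controls Stratus.
Marlow holds 78% of Halcyon, so Aditi controls Halcyon.
No other company's threshold is met.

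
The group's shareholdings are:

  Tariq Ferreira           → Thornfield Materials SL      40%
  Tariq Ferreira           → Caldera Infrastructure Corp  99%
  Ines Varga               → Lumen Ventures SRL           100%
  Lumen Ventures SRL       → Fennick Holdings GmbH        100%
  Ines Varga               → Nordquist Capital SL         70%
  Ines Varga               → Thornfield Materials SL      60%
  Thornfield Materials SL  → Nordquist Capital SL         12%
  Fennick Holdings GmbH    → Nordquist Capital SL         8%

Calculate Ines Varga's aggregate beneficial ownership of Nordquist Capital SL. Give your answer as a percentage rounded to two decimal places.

85.20%

Ines reaches Nordquist along 3 paths.
Via Thornfield: 60% × 12% = 7.2%.
Via Lumen → Fennick: 100% × 100% × 8% = 8%.
Direct stake: 70% = 70%.
Total: 7.2% + 8% + 70% = 85.2%.
Rounded: 85.20%.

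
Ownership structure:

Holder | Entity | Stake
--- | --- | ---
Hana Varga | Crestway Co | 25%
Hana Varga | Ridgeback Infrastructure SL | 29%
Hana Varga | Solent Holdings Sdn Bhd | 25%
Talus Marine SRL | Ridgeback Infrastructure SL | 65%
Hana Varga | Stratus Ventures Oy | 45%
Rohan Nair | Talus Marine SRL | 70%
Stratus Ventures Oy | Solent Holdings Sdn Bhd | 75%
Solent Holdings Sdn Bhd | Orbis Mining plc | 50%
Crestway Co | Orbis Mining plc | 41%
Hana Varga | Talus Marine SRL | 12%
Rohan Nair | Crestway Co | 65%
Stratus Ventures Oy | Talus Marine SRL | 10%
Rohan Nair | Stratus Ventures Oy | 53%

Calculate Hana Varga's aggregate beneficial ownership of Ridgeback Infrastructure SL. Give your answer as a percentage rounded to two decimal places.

Hana reaches Ridgeback along 3 paths.
Direct stake: 29% = 29%.
Via Talus: 12% × 65% = 7.8%.
Via Stratus → Talus: 45% × 10% × 65% = 2.925%.
Total: 29% + 7.8% + 2.925% = 39.725%.
Rounded: 39.73%.

39.73%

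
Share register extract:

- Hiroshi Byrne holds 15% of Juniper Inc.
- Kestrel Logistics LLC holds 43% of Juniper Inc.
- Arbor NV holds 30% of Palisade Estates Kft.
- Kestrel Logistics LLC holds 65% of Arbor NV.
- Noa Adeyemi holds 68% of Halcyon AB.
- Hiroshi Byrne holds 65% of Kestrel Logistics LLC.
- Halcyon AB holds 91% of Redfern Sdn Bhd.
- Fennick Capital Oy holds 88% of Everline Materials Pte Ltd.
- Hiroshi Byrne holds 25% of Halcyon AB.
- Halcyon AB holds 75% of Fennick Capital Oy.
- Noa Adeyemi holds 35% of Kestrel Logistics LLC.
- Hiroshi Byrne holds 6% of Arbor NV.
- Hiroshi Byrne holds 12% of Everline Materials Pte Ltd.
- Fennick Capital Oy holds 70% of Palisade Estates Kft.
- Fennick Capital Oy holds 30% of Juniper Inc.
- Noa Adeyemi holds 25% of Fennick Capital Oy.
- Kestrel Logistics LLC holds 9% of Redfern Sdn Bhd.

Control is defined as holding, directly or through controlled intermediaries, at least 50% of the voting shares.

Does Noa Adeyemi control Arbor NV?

No

Noa holds 68% of Halcyon, so Noa controls Halcyon.
Halcyon and Noa together hold 75% + 25% = 100% of Fennick, so Noa controls Fennick.
Halcyon holds 91% of Redfern, so Noa controls Redfern.
Fennick holds 70% of Palisade, so Noa controls Palisade.
Fennick holds 88% of Everline, so Noa controls Everline.
Neither Noa nor any entity Noa controls holds any voting interest in Arbor.
So Noa does not control Arbor.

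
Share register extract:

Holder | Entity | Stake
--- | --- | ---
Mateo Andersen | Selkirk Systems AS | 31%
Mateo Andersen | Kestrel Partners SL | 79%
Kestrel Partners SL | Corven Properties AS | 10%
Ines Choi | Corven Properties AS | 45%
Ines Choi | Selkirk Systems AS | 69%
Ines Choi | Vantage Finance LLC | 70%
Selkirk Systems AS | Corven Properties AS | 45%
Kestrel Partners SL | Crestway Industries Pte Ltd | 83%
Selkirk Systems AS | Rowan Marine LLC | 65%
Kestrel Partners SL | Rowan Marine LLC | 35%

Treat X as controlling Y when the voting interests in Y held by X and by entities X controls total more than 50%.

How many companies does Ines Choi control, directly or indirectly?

Ines holds 69% of Selkirk, so Ines controls Selkirk.
Ines holds 70% of Vantage, so Ines controls Vantage.
Selkirk holds 65% of Rowan, so Ines controls Rowan.
Selkirk and Ines together hold 45% + 45% = 90% of Corven, so Ines controls Corven.
No other company's threshold is met.
Ines controls 4 companies.

4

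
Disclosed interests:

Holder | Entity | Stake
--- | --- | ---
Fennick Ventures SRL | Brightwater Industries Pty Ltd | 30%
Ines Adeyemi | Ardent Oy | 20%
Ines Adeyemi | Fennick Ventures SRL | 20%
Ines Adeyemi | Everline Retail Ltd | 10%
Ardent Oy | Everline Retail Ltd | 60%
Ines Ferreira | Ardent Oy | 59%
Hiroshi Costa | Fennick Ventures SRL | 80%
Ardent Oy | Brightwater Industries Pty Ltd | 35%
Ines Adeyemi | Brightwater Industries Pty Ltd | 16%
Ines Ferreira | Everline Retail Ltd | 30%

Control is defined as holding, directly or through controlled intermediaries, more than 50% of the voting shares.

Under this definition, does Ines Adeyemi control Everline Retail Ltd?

No

Ines Adeyemi's largest direct stake is 20% in Fennick, which does not meet the threshold, so Ines Adeyemi controls no company.
In Everline, Ines Adeyemi's side holds only 10%, not > 50%.
So Ines Adeyemi does not control Everline.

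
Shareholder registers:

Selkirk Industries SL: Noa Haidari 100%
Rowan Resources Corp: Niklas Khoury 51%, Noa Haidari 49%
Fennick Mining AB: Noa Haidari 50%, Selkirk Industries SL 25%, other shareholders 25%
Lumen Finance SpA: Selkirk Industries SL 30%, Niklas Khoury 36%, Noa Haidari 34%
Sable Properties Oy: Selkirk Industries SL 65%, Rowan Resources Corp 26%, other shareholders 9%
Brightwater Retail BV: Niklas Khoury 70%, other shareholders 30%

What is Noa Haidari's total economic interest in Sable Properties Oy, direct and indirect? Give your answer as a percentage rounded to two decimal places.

77.74%

Noa reaches Sable along 2 paths.
Via Selkirk: 100% × 65% = 65%.
Via Rowan: 49% × 26% = 12.74%.
Total: 65% + 12.74% = 77.74%.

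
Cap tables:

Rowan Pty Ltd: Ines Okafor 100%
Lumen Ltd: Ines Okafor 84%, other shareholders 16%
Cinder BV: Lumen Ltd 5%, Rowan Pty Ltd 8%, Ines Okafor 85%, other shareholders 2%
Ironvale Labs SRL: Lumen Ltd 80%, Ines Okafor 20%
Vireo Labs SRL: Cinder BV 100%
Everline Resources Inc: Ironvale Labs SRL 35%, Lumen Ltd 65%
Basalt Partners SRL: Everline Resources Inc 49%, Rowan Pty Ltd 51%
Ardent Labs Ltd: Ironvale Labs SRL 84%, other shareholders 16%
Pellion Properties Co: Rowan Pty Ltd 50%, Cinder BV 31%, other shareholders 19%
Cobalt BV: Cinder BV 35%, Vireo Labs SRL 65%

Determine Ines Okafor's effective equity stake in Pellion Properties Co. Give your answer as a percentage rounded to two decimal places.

80.13%

Ines reaches Pellion along 4 paths.
Via Rowan: 100% × 50% = 50%.
Via Lumen → Cinder: 84% × 5% × 31% = 1.302%.
Via Rowan → Cinder: 100% × 8% × 31% = 2.48%.
Via Cinder: 85% × 31% = 26.35%.
Total: 50% + 1.302% + 2.48% + 26.35% = 80.132%.
Rounded: 80.13%.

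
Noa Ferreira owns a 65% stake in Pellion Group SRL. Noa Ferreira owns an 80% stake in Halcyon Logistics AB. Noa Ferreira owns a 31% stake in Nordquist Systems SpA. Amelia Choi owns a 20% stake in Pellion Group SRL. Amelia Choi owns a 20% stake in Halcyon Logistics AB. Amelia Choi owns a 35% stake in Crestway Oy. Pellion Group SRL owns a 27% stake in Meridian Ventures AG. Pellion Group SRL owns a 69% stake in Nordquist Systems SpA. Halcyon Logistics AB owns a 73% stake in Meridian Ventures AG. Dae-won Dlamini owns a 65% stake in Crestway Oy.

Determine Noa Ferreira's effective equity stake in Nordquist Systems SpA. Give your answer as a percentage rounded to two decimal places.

75.85%

Noa reaches Nordquist along 2 paths.
Via Pellion: 65% × 69% = 44.85%.
Direct stake: 31% = 31%.
Total: 44.85% + 31% = 75.85%.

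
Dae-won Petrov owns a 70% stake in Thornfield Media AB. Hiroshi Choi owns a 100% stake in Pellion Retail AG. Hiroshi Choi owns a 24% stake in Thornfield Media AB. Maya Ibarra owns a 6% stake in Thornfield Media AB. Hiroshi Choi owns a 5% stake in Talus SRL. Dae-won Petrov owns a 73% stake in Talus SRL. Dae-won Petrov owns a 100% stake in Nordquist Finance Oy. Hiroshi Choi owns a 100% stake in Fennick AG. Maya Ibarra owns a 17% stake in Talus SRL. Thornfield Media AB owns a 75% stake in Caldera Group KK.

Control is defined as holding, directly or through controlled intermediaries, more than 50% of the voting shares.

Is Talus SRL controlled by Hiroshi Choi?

No

Hiroshi holds 100% of Pellion, so Hiroshi controls Pellion.
Hiroshi holds 100% of Fennick, so Hiroshi controls Fennick.
In Talus, Hiroshi's side holds only 5%, not > 50%.
So Hiroshi does not control Talus.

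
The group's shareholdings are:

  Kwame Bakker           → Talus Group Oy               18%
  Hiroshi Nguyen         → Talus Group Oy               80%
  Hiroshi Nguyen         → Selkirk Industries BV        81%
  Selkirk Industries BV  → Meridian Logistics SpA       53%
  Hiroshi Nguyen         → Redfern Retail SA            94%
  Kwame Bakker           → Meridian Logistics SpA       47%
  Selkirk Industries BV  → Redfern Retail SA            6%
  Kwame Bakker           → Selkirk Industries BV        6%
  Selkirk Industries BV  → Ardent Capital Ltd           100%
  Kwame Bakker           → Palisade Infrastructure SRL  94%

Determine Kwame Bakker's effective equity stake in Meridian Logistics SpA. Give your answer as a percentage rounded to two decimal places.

50.18%

Kwame reaches Meridian along 2 paths.
Direct stake: 47% = 47%.
Via Selkirk: 6% × 53% = 3.18%.
Total: 47% + 3.18% = 50.18%.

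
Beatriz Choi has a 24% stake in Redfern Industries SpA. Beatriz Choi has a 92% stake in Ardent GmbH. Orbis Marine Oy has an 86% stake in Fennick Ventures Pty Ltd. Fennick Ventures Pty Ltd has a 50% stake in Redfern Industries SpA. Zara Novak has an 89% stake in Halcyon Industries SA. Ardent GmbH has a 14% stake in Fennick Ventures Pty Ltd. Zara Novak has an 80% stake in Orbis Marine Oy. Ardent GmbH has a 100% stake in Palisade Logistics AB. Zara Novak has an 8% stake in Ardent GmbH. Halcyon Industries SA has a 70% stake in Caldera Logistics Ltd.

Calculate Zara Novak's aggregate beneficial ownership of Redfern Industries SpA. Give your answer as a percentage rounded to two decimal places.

34.96%

Zara reaches Redfern along 2 paths.
Via Ardent → Fennick: 8% × 14% × 50% = 0.56%.
Via Orbis → Fennick: 80% × 86% × 50% = 34.4%.
Total: 0.56% + 34.4% = 34.96%.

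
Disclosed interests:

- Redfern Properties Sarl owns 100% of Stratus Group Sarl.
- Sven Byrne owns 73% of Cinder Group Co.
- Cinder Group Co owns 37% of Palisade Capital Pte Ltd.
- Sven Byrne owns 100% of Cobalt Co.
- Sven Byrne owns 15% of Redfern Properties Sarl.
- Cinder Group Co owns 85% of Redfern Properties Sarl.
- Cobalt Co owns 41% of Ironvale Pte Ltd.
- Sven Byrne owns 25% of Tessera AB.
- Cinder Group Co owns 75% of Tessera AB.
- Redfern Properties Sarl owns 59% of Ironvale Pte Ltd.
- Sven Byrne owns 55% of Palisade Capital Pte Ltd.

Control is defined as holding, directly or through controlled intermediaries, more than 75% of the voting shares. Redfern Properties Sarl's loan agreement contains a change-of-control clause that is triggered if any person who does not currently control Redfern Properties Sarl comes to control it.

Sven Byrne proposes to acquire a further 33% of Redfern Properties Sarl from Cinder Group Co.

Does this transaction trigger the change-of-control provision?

The purchase adds only to Sven's holdings (Cinder's stake shrinks), so Sven is the only person who could newly come to control Redfern.
Sven holds 100% of Cobalt, so Sven controls Cobalt.
In Redfern, Sven's side holds only 15%, not > 75%.
So before the transaction, Sven does not control Redfern.
After the purchase, Sven's direct stake in Redfern rises to 15% + 33% = 48%, and Cinder's stake falls to 52%.
After the transaction, Sven's side holds 48% of Redfern, not > 75%, so Sven still does not control Redfern.
No new person acquires control, so the clause is not triggered.

No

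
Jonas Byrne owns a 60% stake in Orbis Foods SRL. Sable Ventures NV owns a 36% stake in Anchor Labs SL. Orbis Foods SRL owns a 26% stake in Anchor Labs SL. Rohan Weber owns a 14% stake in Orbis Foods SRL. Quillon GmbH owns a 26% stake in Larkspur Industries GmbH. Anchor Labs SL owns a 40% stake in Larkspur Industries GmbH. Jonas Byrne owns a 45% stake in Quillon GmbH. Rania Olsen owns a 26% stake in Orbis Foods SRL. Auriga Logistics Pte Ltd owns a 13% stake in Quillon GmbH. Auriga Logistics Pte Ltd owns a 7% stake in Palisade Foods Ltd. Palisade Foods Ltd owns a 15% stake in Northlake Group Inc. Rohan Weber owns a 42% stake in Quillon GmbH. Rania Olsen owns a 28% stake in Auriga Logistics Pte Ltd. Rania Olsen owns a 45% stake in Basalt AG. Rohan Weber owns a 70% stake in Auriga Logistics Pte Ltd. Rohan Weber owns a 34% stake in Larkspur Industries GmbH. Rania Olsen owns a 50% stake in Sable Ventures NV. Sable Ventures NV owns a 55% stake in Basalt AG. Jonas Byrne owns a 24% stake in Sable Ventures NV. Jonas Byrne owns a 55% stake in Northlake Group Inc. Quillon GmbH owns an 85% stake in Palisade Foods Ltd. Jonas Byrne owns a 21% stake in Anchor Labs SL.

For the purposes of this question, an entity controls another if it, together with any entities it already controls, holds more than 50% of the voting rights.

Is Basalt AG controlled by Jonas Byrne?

Jonas holds 60% of Orbis, so Jonas controls Orbis.
Jonas holds 55% of Northlake, so Jonas controls Northlake.
Neither Jonas nor any entity Jonas controls holds any voting interest in Basalt.
So Jonas does not control Basalt.

No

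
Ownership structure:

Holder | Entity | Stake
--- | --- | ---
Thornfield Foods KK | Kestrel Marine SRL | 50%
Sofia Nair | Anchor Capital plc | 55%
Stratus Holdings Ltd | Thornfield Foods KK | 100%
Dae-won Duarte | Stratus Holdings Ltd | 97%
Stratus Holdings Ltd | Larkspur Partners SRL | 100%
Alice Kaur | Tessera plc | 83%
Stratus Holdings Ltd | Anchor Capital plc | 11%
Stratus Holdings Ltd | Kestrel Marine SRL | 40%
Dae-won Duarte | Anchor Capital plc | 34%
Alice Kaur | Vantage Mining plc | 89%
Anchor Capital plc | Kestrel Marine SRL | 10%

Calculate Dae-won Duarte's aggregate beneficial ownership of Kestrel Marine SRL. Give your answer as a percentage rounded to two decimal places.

Dae-won reaches Kestrel along 4 paths.
Via Anchor: 34% × 10% = 3.4%.
Via Stratus → Anchor: 97% × 11% × 10% = 1.067%.
Via Stratus: 97% × 40% = 38.8%.
Via Stratus → Thornfield: 97% × 100% × 50% = 48.5%.
Total: 3.4% + 1.067% + 38.8% + 48.5% = 91.767%.
Rounded: 91.77%.

91.77%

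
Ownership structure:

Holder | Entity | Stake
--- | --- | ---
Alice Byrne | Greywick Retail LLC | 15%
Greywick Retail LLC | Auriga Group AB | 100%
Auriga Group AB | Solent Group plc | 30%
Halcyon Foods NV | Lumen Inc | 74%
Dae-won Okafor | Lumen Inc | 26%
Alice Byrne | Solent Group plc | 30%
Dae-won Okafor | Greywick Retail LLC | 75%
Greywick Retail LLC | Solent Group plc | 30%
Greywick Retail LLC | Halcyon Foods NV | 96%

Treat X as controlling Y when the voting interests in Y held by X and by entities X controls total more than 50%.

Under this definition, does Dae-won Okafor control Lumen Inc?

Dae-won holds 75% of Greywick, so Dae-won controls Greywick.
Greywick holds 96% of Halcyon, so Dae-won controls Halcyon.
Halcyon and Dae-won together hold 74% + 26% = 100% of Lumen, so Dae-won controls Lumen.

Yes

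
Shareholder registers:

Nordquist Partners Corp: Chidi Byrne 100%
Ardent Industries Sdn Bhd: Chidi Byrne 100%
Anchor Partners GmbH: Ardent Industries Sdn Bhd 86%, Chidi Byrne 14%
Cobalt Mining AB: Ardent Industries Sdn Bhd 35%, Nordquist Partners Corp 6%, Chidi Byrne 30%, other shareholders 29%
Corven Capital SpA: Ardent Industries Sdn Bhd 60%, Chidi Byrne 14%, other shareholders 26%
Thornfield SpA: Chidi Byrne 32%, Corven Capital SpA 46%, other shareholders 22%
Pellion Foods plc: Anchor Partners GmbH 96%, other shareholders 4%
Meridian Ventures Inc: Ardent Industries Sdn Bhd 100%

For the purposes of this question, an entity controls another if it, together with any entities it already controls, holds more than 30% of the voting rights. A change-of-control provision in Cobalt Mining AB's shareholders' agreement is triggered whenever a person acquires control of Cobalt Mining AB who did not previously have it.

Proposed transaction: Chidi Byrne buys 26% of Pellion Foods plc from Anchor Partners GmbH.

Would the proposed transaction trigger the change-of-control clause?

No

The purchase adds only to Chidi's holdings (Anchor's stake shrinks), so Chidi is the only person who could newly come to control Cobalt.
Chidi holds 100% of Ardent, so Chidi controls Ardent.
Chidi holds 100% of Nordquist, so Chidi controls Nordquist.
Ardent and Nordquist and Chidi together hold 35% + 6% + 30% = 71% of Cobalt, so Chidi controls Cobalt.
So Chidi already controls Cobalt before the transaction.
After the purchase, Chidi holds 26% of Pellion directly, and Anchor's stake falls to 70%.
Chidi controlled Cobalt already, so this is not a new person acquiring control; every other person's position is unchanged or reduced.
No new person acquires control, so the clause is not triggered.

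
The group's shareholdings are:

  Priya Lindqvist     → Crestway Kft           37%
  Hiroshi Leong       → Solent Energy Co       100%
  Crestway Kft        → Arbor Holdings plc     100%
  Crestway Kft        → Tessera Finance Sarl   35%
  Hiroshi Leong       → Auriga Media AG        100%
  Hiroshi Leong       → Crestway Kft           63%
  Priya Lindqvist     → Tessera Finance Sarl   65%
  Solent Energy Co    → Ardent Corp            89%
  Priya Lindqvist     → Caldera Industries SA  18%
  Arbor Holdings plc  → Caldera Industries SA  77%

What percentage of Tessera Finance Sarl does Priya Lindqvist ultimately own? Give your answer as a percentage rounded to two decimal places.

Priya reaches Tessera along 2 paths.
Via Crestway: 37% × 35% = 12.95%.
Direct stake: 65% = 65%.
Total: 12.95% + 65% = 77.95%.

77.95%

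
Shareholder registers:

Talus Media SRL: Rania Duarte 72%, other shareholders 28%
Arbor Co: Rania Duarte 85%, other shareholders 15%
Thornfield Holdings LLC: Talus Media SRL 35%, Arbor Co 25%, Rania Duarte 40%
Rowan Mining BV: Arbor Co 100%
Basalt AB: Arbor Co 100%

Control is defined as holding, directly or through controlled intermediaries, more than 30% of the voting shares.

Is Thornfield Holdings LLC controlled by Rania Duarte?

Yes

Rania holds 72% of Talus, so Rania controls Talus.
Rania holds 85% of Arbor, so Rania controls Arbor.
Talus and Arbor and Rania together hold 35% + 25% + 40% = 100% of Thornfield, so Rania controls Thornfield.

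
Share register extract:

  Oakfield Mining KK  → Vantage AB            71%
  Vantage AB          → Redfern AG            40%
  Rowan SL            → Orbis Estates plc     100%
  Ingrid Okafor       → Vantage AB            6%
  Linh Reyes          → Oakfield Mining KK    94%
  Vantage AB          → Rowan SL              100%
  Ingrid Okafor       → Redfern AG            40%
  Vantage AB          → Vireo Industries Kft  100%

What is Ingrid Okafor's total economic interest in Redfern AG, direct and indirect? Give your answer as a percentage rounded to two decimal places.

42.40%

Ingrid reaches Redfern along 2 paths.
Direct stake: 40% = 40%.
Via Vantage: 6% × 40% = 2.4%.
Total: 40% + 2.4% = 42.4%.
Rounded: 42.40%.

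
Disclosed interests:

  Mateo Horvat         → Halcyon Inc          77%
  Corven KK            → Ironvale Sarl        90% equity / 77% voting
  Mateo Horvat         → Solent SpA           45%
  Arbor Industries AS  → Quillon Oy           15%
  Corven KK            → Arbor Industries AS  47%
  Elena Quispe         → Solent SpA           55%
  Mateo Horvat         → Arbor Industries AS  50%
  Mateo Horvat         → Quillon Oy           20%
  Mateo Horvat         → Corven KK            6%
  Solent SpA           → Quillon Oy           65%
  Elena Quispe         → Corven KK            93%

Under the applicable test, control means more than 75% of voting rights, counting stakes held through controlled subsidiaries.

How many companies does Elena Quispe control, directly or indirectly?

Elena holds 93% of Corven, so Elena controls Corven.
Corven holds 77% of Ironvale, so Elena controls Ironvale.
No other company's threshold is met.
Elena controls 2 companies.

2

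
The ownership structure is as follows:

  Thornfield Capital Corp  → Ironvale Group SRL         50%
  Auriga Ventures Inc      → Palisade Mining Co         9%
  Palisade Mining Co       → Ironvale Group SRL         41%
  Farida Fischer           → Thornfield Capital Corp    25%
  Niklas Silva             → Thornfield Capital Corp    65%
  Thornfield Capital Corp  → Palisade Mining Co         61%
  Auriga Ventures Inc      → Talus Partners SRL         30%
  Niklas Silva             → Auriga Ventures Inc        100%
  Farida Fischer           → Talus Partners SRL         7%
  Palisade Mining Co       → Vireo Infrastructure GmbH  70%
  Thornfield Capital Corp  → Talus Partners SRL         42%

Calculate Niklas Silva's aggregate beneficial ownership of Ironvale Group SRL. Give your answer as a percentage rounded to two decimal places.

52.45%

Niklas reaches Ironvale along 3 paths.
Via Thornfield → Palisade: 65% × 61% × 41% = 16.2565%.
Via Auriga → Palisade: 100% × 9% × 41% = 3.69%.
Via Thornfield: 65% × 50% = 32.5%.
Total: 16.2565% + 3.69% + 32.5% = 52.4465%.
Rounded: 52.45%.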